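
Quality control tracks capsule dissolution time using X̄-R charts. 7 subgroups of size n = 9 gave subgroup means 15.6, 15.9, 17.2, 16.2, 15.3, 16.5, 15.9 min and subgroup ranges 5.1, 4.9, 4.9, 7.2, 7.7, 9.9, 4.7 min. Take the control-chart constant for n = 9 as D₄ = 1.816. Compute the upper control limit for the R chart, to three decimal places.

11.519

R̄ = (5.1 + 4.9 + 4.9 + 7.2 + 7.7 + 9.9 + 4.7) / 7 = 44.4000 / 7 = 6.3429
UCL_R = D₄·R̄ = 1.816 × 6.3429 = 11.5186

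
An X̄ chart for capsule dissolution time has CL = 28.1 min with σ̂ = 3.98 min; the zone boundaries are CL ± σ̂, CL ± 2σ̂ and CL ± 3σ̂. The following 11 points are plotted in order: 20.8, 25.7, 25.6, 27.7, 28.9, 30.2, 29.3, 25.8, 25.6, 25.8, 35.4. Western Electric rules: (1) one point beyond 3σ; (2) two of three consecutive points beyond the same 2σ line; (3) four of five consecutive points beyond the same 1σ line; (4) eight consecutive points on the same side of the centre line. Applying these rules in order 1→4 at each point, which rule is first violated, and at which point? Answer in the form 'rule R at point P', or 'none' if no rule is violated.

Zone of each point (C = within 1σ̂, B = 1σ̂–2σ̂, A = 2σ̂–3σ̂, * = beyond 3σ̂; sign = side of CL): 1:-B, 2:-C, 3:-C, 4:-C, 5:+C, 6:+C, 7:+C, 8:-C, 9:-C, 10:-C, 11:+B
No rule fires across all 11 points.

none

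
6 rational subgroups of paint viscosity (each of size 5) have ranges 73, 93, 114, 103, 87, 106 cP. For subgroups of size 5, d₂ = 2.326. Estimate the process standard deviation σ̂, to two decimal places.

R̄ = (73 + 93 + 114 + 103 + 87 + 106) / 6 = 96.0000
σ̂ = R̄ / d₂ = 96.0000 / 2.326 = 41.2726

41.27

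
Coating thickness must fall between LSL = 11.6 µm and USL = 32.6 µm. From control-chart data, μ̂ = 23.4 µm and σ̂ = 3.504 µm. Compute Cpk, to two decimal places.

0.88

Cpu = (USL − μ̂) / (3σ̂) = (32.6 − 23.4) / (3 × 3.504) = 0.8752; Cpl = (μ̂ − LSL) / (3σ̂) = (23.4 − 11.6) / (3 × 3.504) = 1.1225; Cpk = min(Cpu, Cpl) = 0.8752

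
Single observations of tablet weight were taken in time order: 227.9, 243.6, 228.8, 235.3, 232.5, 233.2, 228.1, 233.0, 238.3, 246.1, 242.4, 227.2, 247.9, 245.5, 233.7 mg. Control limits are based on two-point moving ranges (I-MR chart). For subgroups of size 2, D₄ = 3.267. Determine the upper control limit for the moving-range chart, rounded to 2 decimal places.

Moving ranges: 15.7, 14.8, 6.5, 2.8, 0.7, 5.1, 4.9, 5.3, 7.8, 3.7, 15.2, 20.7, 2.4, 11.8; M̄R̄ = 117.4000 / 14 = 8.3857
UCL_MR = D₄·M̄R̄ = 3.267 × 8.3857 = 27.3961

27.40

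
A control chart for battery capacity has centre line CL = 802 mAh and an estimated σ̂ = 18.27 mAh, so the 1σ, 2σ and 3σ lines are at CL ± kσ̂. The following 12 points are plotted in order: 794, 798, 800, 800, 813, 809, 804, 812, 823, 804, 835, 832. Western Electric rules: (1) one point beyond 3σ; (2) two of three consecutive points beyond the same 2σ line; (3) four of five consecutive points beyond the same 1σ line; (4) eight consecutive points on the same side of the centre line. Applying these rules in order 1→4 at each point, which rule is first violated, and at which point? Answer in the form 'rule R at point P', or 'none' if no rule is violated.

Zone of each point (C = within 1σ̂, B = 1σ̂–2σ̂, A = 2σ̂–3σ̂, * = beyond 3σ̂; sign = side of CL): 1:-C, 2:-C, 3:-C, 4:-C, 5:+C, 6:+C, 7:+C, 8:+C, 9:+B, 10:+C, 11:+B, 12:+B
Rule 4 (eight consecutive points on the same side of the centre line) is satisfied at point 12.

rule 4 at point 12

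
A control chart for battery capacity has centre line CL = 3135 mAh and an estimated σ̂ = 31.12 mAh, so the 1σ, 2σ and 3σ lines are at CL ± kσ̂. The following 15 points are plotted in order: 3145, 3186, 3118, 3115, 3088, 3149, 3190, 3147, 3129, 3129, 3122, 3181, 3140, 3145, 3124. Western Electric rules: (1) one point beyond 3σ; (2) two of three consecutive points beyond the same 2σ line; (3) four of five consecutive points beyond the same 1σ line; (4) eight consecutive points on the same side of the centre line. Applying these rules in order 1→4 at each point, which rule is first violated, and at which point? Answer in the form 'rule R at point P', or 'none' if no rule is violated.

Zone of each point (C = within 1σ̂, B = 1σ̂–2σ̂, A = 2σ̂–3σ̂, * = beyond 3σ̂; sign = side of CL): 1:+C, 2:+B, 3:-C, 4:-C, 5:-B, 6:+C, 7:+B, 8:+C, 9:-C, 10:-C, 11:-C, 12:+B, 13:+C, 14:+C, 15:-C
No rule fires across all 15 points.

none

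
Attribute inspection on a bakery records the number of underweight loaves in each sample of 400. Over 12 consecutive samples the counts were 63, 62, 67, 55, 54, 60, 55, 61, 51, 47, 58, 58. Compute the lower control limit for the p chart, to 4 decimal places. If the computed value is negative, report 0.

0.0913

p̄ = Σdᵢ / (k·n) = 691 / (12 × 400) = 0.14396
LCL = p̄ − 3·√(p̄(1−p̄)/n) = 0.14396 − 3 × 0.01755 = 0.09130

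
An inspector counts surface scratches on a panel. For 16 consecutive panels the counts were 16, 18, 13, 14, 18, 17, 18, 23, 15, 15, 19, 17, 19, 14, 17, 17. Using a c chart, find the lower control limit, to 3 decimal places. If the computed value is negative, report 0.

c̄ = (16 + 18 + 13 + 14 + 18 + 17 + 18 + 23 + 15 + 15 + 19 + 17 + 19 + 14 + 17 + 17) / 16 = 270 / 16 = 16.8750
LCL = c̄ − 3√c̄ = 16.8750 − 3 × 4.1079 = 4.5512

4.551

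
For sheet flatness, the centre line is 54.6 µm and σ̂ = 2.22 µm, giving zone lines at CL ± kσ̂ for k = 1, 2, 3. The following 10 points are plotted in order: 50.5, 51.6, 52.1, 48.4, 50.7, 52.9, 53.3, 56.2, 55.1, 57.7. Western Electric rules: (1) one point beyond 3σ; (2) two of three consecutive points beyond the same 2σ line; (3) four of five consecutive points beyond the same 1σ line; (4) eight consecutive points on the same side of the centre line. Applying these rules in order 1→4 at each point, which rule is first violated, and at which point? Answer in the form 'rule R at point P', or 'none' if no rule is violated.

rule 3 at point 4

Zone of each point (C = within 1σ̂, B = 1σ̂–2σ̂, A = 2σ̂–3σ̂, * = beyond 3σ̂; sign = side of CL): 1:-B, 2:-B, 3:-B, 4:-A, 5:-B, 6:-C, 7:-C, 8:+C, 9:+C, 10:+B
Rule 3 (four of five consecutive points beyond the same 1σ limit) is satisfied at point 4.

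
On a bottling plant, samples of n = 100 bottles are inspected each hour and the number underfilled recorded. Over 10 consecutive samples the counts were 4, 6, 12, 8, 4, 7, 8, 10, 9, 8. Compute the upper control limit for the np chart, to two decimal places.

15.55

p̄ = Σdᵢ / (k·n) = 76 / (10 × 100) = 0.07600
UCL = np̄ + 3·√(np̄(1−p̄)) = 7.6000 + 3 × √(7.6000×0.92400) = 7.6000 + 3 × 2.6500 = 15.5499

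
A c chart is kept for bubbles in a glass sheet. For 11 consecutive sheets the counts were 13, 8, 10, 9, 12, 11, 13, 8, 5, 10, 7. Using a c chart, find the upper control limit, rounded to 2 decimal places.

18.95

c̄ = (13 + 8 + 10 + 9 + 12 + 11 + 13 + 8 + 5 + 10 + 7) / 11 = 106 / 11 = 9.6364
UCL = c̄ + 3√c̄ = 9.6364 + 3 × √9.6364 = 9.6364 + 3 × 3.1042 = 18.9491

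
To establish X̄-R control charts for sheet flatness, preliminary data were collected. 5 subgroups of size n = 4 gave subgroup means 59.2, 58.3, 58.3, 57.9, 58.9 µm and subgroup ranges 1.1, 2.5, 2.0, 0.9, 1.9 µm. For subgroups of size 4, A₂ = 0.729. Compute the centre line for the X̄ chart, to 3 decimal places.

58.520

X̄̄ = (59.2 + 58.3 + 58.3 + 57.9 + 58.9) / 5 = 292.6000 / 5 = 58.5200
CL = X̄̄ = 58.5200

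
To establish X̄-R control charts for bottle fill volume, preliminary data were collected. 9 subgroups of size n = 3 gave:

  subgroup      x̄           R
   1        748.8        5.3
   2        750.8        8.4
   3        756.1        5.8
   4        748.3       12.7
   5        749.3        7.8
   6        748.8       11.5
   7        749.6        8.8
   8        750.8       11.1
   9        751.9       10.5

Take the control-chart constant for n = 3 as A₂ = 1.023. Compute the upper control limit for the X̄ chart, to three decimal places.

759.798

X̄̄ = (748.8 + 750.8 + 756.1 + 748.3 + 749.3 + 748.8 + 749.6 + 750.8 + 751.9) / 9 = 6754.4000 / 9 = 750.4889
R̄ = (5.3 + 8.4 + 5.8 + 12.7 + 7.8 + 11.5 + 8.8 + 11.1 + 10.5) / 9 = 81.9000 / 9 = 9.1000
UCL = X̄̄ + A₂·R̄ = 750.4889 + 1.023 × 9.1000 = 759.7982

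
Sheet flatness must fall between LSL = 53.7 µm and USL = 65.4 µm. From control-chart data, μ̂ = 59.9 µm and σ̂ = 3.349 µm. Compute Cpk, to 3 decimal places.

Cpu = (USL − μ̂) / (3σ̂) = (65.4 − 59.9) / (3 × 3.349) = 0.5474; Cpl = (μ̂ − LSL) / (3σ̂) = (59.9 − 53.7) / (3 × 3.349) = 0.6171; Cpk = min(Cpu, Cpl) = 0.5474

0.547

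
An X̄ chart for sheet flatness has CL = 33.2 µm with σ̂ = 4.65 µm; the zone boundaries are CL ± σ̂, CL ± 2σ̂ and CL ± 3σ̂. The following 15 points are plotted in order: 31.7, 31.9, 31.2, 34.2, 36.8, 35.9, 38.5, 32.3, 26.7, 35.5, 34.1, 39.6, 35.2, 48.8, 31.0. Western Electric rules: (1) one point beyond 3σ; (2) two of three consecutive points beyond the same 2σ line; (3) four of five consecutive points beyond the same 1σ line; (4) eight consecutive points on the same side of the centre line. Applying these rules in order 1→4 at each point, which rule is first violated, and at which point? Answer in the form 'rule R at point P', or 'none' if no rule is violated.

Zone of each point (C = within 1σ̂, B = 1σ̂–2σ̂, A = 2σ̂–3σ̂, * = beyond 3σ̂; sign = side of CL): 1:-C, 2:-C, 3:-C, 4:+C, 5:+C, 6:+C, 7:+B, 8:-C, 9:-B, 10:+C, 11:+C, 12:+B, 13:+C, 14:+*, 15:-C
Rule 1 (one point beyond the 3σ limits) is satisfied at point 14.

rule 1 at point 14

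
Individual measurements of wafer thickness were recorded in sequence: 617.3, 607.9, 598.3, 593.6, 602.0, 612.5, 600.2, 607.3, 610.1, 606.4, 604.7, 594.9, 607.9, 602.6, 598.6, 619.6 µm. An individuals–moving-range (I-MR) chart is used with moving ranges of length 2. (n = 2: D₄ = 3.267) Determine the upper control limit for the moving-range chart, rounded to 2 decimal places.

26.85

Moving ranges: 9.4, 9.6, 4.7, 8.4, 10.5, 12.3, 7.1, 2.8, 3.7, 1.7, 9.8, 13.0, 5.3, 4.0, 21.0; M̄R̄ = 123.3000 / 15 = 8.2200
UCL_MR = D₄·M̄R̄ = 3.267 × 8.2200 = 26.8547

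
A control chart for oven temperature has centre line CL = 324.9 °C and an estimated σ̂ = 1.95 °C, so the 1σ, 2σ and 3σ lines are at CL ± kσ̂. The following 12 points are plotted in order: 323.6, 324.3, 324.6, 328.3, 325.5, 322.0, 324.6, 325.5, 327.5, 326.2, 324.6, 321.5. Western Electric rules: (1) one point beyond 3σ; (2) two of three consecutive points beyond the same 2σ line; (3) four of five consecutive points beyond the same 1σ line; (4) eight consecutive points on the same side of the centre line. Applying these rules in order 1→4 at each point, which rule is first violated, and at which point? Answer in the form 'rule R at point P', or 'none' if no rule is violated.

none

Zone of each point (C = within 1σ̂, B = 1σ̂–2σ̂, A = 2σ̂–3σ̂, * = beyond 3σ̂; sign = side of CL): 1:-C, 2:-C, 3:-C, 4:+B, 5:+C, 6:-B, 7:-C, 8:+C, 9:+B, 10:+C, 11:-C, 12:-B
No rule fires across all 12 points.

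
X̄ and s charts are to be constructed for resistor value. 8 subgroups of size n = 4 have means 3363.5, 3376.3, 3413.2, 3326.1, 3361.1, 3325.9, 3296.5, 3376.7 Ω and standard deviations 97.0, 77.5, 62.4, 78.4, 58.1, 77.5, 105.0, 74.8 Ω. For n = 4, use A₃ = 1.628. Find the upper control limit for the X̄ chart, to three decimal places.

3483.260

X̄̄ = (3363.5 + 3376.3 + 3413.2 + 3326.1 + 3361.1 + 3325.9 + 3296.5 + 3376.7) / 8 = 3354.9125
s̄ = (97.0 + 77.5 + 62.4 + 78.4 + 58.1 + 77.5 + 105.0 + 74.8) / 8 = 78.8375
UCL = X̄̄ + A₃·s̄ = 3354.9125 + 1.628 × 78.8375 = 3483.2600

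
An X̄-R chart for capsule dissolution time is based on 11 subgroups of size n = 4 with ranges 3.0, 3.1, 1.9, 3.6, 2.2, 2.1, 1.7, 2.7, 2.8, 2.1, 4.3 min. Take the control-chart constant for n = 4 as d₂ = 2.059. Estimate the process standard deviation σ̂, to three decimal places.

1.302

R̄ = (3.0 + 3.1 + 1.9 + 3.6 + 2.2 + 2.1 + 1.7 + 2.7 + 2.8 + 2.1 + 4.3) / 11 = 2.6818
σ̂ = R̄ / d₂ = 2.6818 / 2.059 = 1.3025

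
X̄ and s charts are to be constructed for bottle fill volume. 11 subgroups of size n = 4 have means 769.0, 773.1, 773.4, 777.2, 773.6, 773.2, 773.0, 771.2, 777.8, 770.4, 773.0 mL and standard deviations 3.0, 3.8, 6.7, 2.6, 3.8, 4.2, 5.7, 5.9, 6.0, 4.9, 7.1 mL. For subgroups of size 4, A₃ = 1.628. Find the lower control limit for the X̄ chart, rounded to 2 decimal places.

765.23

X̄̄ = (769.0 + 773.1 + 773.4 + 777.2 + 773.6 + 773.2 + 773.0 + 771.2 + 777.8 + 770.4 + 773.0) / 11 = 773.1727
s̄ = (3.0 + 3.8 + 6.7 + 2.6 + 3.8 + 4.2 + 5.7 + 5.9 + 6.0 + 4.9 + 7.1) / 11 = 4.8818
LCL = X̄̄ − A₃·s̄ = 773.1727 − 1.628 × 4.8818 = 765.2251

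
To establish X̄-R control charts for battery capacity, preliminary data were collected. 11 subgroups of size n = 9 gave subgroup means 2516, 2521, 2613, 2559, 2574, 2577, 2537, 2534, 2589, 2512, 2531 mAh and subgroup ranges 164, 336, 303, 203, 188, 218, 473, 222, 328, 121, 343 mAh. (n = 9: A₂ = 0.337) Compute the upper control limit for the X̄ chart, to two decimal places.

X̄̄ = (2516 + 2521 + 2613 + 2559 + 2574 + 2577 + 2537 + 2534 + 2589 + 2512 + 2531) / 11 = 28063.0000 / 11 = 2551.1818
R̄ = (164 + 336 + 303 + 203 + 188 + 218 + 473 + 222 + 328 + 121 + 343) / 11 = 2899.0000 / 11 = 263.5455
UCL = X̄̄ + A₂·R̄ = 2551.1818 + 0.337 × 263.5455 = 2639.9966

2640.00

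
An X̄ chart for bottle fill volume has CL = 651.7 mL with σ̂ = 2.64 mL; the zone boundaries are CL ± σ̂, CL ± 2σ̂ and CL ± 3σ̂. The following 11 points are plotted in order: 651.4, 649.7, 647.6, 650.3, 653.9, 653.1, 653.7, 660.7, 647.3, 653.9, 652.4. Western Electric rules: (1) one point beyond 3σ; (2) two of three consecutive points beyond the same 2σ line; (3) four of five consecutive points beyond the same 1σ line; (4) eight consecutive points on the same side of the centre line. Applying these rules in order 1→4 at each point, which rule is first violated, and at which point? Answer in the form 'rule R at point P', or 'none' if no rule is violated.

Zone of each point (C = within 1σ̂, B = 1σ̂–2σ̂, A = 2σ̂–3σ̂, * = beyond 3σ̂; sign = side of CL): 1:-C, 2:-C, 3:-B, 4:-C, 5:+C, 6:+C, 7:+C, 8:+*, 9:-B, 10:+C, 11:+C
Rule 1 (one point beyond the 3σ limits) is satisfied at point 8.

rule 1 at point 8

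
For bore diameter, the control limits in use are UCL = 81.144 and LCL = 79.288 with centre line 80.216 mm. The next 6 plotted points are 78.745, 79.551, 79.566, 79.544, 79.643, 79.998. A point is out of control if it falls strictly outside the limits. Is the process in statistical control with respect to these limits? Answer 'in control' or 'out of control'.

out of control

Compare each point to [79.288, 81.144]: sample 1 = 78.745 < LCL.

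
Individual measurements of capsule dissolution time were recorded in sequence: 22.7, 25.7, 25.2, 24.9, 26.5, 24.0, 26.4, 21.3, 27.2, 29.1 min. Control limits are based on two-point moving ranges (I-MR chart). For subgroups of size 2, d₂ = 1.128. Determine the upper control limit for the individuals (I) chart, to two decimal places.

X̄ = (22.7 + 25.7 + 25.2 + 24.9 + 26.5 + 24.0 + 26.4 + 21.3 + 27.2 + 29.1) / 10 = 25.3000
Moving ranges: 3.0, 0.5, 0.3, 1.6, 2.5, 2.4, 5.1, 5.9, 1.9; M̄R̄ = 23.2000 / 9 = 2.5778
UCL = X̄ + 3·M̄R̄/d₂ = 25.3000 + 3 × 2.5778 / 1.128 = 32.1558

32.16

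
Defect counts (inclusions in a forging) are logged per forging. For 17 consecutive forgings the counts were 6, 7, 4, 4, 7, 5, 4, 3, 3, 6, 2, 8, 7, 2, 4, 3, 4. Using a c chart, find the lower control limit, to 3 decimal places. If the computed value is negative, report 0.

c̄ = (6 + 7 + 4 + 4 + 7 + 5 + 4 + 3 + 3 + 6 + 2 + 8 + 7 + 2 + 4 + 3 + 4) / 17 = 79 / 17 = 4.6471
LCL = c̄ − 3√c̄ = 4.6471 − 3 × 2.1557 = -1.8201 → 0 (cannot be negative)

0.000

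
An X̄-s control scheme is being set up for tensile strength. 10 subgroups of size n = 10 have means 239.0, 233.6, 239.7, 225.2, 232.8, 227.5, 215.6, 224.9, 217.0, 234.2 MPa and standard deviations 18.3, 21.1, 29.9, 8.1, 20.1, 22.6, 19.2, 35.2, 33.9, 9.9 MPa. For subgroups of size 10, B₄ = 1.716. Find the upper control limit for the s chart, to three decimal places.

s̄ = (18.3 + 21.1 + 29.9 + 8.1 + 20.1 + 22.6 + 19.2 + 35.2 + 33.9 + 9.9) / 10 = 21.8300
UCL_s = B₄·s̄ = 1.716 × 21.8300 = 37.4603

37.460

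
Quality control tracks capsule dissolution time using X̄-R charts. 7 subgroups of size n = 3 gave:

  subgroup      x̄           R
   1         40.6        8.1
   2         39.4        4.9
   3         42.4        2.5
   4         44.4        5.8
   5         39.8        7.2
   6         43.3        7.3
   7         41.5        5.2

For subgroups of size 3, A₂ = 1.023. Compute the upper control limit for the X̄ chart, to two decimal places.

X̄̄ = (40.6 + 39.4 + 42.4 + 44.4 + 39.8 + 43.3 + 41.5) / 7 = 291.4000 / 7 = 41.6286
R̄ = (8.1 + 4.9 + 2.5 + 5.8 + 7.2 + 7.3 + 5.2) / 7 = 41.0000 / 7 = 5.8571
UCL = X̄̄ + A₂·R̄ = 41.6286 + 1.023 × 5.8571 = 47.6204

47.62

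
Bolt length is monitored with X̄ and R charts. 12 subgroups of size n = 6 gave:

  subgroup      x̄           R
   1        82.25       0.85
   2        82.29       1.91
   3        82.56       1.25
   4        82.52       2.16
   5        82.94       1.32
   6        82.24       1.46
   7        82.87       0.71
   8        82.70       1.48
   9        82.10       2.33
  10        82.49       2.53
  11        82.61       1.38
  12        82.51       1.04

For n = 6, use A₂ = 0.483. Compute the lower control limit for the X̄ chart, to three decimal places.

X̄̄ = (82.25 + 82.29 + 82.56 + 82.52 + 82.94 + 82.24 + 82.87 + 82.70 + 82.10 + 82.49 + 82.61 + 82.51) / 12 = 990.0800 / 12 = 82.5067
R̄ = (0.85 + 1.91 + 1.25 + 2.16 + 1.32 + 1.46 + 0.71 + 1.48 + 2.33 + 2.53 + 1.38 + 1.04) / 12 = 18.4200 / 12 = 1.5350
LCL = X̄̄ − A₂·R̄ = 82.5067 − 0.483 × 1.5350 = 81.7653

81.765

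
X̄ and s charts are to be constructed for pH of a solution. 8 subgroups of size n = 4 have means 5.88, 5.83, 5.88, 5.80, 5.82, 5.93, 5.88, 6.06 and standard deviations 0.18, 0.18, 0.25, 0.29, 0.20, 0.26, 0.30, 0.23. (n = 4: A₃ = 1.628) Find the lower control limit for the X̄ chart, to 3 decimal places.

X̄̄ = (5.88 + 5.83 + 5.88 + 5.80 + 5.82 + 5.93 + 5.88 + 6.06) / 8 = 5.8850
s̄ = (0.18 + 0.18 + 0.25 + 0.29 + 0.20 + 0.26 + 0.30 + 0.23) / 8 = 0.2362
LCL = X̄̄ − A₃·s̄ = 5.8850 − 1.628 × 0.2362 = 5.5004

5.500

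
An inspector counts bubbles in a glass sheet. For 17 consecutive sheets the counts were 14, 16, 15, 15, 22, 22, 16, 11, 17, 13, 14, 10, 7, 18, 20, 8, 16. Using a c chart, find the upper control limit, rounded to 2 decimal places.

c̄ = (14 + 16 + 15 + 15 + 22 + 22 + 16 + 11 + 17 + 13 + 14 + 10 + 7 + 18 + 20 + 8 + 16) / 17 = 254 / 17 = 14.9412
UCL = c̄ + 3√c̄ = 14.9412 + 3 × √14.9412 = 14.9412 + 3 × 3.8654 = 26.5373

26.54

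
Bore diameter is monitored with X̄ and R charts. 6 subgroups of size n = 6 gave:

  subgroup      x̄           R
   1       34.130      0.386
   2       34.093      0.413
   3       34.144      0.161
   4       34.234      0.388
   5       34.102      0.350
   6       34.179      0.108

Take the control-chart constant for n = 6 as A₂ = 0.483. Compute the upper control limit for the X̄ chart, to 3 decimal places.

X̄̄ = (34.130 + 34.093 + 34.144 + 34.234 + 34.102 + 34.179) / 6 = 204.8820 / 6 = 34.1470
R̄ = (0.386 + 0.413 + 0.161 + 0.388 + 0.350 + 0.108) / 6 = 1.8060 / 6 = 0.3010
UCL = X̄̄ + A₂·R̄ = 34.1470 + 0.483 × 0.3010 = 34.2924

34.292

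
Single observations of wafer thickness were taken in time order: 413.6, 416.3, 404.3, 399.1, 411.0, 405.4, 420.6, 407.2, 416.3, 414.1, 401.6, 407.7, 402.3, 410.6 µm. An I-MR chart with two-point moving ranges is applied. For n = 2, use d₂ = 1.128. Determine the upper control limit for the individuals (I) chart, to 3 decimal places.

X̄ = (413.6 + 416.3 + 404.3 + 399.1 + 411.0 + 405.4 + 420.6 + 407.2 + 416.3 + 414.1 + 401.6 + 407.7 + 402.3 + 410.6) / 14 = 409.2929
Moving ranges: 2.7, 12.0, 5.2, 11.9, 5.6, 15.2, 13.4, 9.1, 2.2, 12.5, 6.1, 5.4, 8.3; M̄R̄ = 109.6000 / 13 = 8.4308
UCL = X̄ + 3·M̄R̄/d₂ = 409.2929 + 3 × 8.4308 / 1.128 = 431.7151

431.715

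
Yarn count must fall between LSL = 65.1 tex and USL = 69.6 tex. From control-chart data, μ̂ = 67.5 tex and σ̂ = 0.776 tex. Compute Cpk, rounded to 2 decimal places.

0.90

Cpu = (USL − μ̂) / (3σ̂) = (69.6 − 67.5) / (3 × 0.776) = 0.9021; Cpl = (μ̂ − LSL) / (3σ̂) = (67.5 − 65.1) / (3 × 0.776) = 1.0309; Cpk = min(Cpu, Cpl) = 0.9021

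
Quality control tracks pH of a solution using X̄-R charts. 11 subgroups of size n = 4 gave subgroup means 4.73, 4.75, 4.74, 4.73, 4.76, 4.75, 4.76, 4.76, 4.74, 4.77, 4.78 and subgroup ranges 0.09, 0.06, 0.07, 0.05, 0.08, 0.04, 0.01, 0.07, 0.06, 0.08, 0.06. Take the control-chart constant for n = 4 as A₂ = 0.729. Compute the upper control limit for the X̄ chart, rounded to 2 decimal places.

X̄̄ = (4.73 + 4.75 + 4.74 + 4.73 + 4.76 + 4.75 + 4.76 + 4.76 + 4.74 + 4.77 + 4.78) / 11 = 52.2700 / 11 = 4.7518
R̄ = (0.09 + 0.06 + 0.07 + 0.05 + 0.08 + 0.04 + 0.01 + 0.07 + 0.06 + 0.08 + 0.06) / 11 = 0.6700 / 11 = 0.0609
UCL = X̄̄ + A₂·R̄ = 4.7518 + 0.729 × 0.0609 = 4.7962

4.80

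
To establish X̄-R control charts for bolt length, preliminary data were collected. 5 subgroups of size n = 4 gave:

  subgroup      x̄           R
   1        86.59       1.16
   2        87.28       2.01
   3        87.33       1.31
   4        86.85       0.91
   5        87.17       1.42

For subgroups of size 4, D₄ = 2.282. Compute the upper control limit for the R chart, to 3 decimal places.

R̄ = (1.16 + 2.01 + 1.31 + 0.91 + 1.42) / 5 = 6.8100 / 5 = 1.3620
UCL_R = D₄·R̄ = 2.282 × 1.3620 = 3.1081

3.108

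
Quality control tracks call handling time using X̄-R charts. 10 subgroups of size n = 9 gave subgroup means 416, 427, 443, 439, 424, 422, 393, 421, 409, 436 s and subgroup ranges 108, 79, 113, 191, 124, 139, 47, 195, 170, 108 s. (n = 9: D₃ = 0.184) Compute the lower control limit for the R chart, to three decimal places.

23.442

R̄ = (108 + 79 + 113 + 191 + 124 + 139 + 47 + 195 + 170 + 108) / 10 = 1274.0000 / 10 = 127.4000
LCL_R = D₃·R̄ = 0.184 × 127.4000 = 23.4416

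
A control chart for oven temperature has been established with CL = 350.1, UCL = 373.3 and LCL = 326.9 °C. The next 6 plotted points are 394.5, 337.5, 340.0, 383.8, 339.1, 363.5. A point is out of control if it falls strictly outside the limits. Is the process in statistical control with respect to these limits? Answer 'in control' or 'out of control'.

out of control

Compare each point to [326.9, 373.3]: sample 1 = 394.5 > UCL; sample 4 = 383.8 > UCL.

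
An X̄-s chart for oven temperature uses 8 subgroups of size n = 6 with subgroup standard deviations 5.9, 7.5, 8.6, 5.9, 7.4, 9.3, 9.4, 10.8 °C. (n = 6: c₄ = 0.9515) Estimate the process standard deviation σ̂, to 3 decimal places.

s̄ = (5.9 + 7.5 + 8.6 + 5.9 + 7.4 + 9.3 + 9.4 + 10.8) / 8 = 8.1000
σ̂ = s̄ / c₄ = 8.1000 / 0.9515 = 8.5129

8.513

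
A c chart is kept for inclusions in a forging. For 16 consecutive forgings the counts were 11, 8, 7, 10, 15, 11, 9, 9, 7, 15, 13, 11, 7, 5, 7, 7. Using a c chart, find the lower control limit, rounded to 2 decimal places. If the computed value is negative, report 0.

0.25

c̄ = (11 + 8 + 7 + 10 + 15 + 11 + 9 + 9 + 7 + 15 + 13 + 11 + 7 + 5 + 7 + 7) / 16 = 152 / 16 = 9.5000
LCL = c̄ − 3√c̄ = 9.5000 − 3 × 3.0822 = 0.2534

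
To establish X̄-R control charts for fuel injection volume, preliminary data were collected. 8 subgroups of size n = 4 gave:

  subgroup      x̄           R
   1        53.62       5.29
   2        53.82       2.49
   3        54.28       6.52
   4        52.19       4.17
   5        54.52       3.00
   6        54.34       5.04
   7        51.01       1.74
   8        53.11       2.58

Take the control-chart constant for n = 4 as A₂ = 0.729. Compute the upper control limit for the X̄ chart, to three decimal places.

56.171

X̄̄ = (53.62 + 53.82 + 54.28 + 52.19 + 54.52 + 54.34 + 51.01 + 53.11) / 8 = 426.8900 / 8 = 53.3612
R̄ = (5.29 + 2.49 + 6.52 + 4.17 + 3.00 + 5.04 + 1.74 + 2.58) / 8 = 30.8300 / 8 = 3.8537
UCL = X̄̄ + A₂·R̄ = 53.3612 + 0.729 × 3.8537 = 56.1706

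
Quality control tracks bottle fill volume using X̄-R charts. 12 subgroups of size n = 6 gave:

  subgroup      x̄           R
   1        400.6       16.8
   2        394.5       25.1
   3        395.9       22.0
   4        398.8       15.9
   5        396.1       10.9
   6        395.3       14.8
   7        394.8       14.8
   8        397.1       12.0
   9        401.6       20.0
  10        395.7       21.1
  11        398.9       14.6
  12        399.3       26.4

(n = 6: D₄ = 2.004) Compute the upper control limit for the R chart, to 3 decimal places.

35.805

R̄ = (16.8 + 25.1 + 22.0 + 15.9 + 10.9 + 14.8 + 14.8 + 12.0 + 20.0 + 21.1 + 14.6 + 26.4) / 12 = 214.4000 / 12 = 17.8667
UCL_R = D₄·R̄ = 2.004 × 17.8667 = 35.8048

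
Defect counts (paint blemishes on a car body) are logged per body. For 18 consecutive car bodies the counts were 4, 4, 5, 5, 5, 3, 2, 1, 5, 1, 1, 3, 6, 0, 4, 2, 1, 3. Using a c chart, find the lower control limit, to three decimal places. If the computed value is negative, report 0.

c̄ = (4 + 4 + 5 + 5 + 5 + 3 + 2 + 1 + 5 + 1 + 1 + 3 + 6 + 0 + 4 + 2 + 1 + 3) / 18 = 55 / 18 = 3.0556
LCL = c̄ − 3√c̄ = 3.0556 − 3 × 1.7480 = -2.1885 → 0 (cannot be negative)

0.000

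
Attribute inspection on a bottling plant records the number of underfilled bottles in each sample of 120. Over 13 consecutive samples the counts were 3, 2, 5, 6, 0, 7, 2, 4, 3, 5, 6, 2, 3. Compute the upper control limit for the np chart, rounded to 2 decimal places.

p̄ = Σdᵢ / (k·n) = 48 / (13 × 120) = 0.03077
UCL = np̄ + 3·√(np̄(1−p̄)) = 3.6923 + 3 × √(3.6923×0.96923) = 3.6923 + 3 × 1.8917 = 9.3675

9.37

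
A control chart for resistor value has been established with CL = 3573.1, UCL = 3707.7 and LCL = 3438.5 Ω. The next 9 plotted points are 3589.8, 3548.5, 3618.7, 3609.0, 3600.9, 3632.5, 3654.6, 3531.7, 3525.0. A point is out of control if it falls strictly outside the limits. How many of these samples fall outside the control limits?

All 9 points lie within [3438.5, 3707.7].

0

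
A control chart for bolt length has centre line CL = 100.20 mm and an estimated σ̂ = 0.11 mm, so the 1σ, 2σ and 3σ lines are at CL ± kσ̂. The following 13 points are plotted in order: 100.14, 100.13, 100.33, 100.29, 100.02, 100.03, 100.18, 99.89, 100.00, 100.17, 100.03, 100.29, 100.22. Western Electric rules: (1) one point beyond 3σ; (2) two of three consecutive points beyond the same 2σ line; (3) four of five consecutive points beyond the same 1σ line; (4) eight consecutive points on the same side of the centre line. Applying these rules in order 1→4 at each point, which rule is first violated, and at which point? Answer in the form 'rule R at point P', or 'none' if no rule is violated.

rule 3 at point 9

Zone of each point (C = within 1σ̂, B = 1σ̂–2σ̂, A = 2σ̂–3σ̂, * = beyond 3σ̂; sign = side of CL): 1:-C, 2:-C, 3:+B, 4:+C, 5:-B, 6:-B, 7:-C, 8:-A, 9:-B, 10:-C, 11:-B, 12:+C, 13:+C
Rule 3 (four of five consecutive points beyond the same 1σ limit) is satisfied at point 9.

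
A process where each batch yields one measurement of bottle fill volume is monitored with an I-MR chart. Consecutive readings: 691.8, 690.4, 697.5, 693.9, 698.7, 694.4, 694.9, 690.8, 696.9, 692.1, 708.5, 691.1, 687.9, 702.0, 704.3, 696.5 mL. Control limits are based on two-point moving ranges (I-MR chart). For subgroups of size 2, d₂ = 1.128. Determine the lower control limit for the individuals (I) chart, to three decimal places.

678.373

X̄ = (691.8 + 690.4 + 697.5 + 693.9 + 698.7 + 694.4 + 694.9 + 690.8 + 696.9 + 692.1 + 708.5 + 691.1 + 687.9 + 702.0 + 704.3 + 696.5) / 16 = 695.7313
Moving ranges: 1.4, 7.1, 3.6, 4.8, 4.3, 0.5, 4.1, 6.1, 4.8, 16.4, 17.4, 3.2, 14.1, 2.3, 7.8; M̄R̄ = 97.9000 / 15 = 6.5267
LCL = X̄ − 3·M̄R̄/d₂ = 695.7313 − 3 × 6.5267 / 1.128 = 678.3731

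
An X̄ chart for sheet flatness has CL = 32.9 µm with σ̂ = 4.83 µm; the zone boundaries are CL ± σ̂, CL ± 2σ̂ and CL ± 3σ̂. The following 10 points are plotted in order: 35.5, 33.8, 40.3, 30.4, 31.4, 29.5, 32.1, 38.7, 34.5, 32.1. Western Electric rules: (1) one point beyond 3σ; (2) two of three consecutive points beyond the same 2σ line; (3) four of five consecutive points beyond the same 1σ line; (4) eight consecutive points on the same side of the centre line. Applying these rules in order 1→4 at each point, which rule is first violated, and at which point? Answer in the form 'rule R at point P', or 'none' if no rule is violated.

Zone of each point (C = within 1σ̂, B = 1σ̂–2σ̂, A = 2σ̂–3σ̂, * = beyond 3σ̂; sign = side of CL): 1:+C, 2:+C, 3:+B, 4:-C, 5:-C, 6:-C, 7:-C, 8:+B, 9:+C, 10:-C
No rule fires across all 10 points.

none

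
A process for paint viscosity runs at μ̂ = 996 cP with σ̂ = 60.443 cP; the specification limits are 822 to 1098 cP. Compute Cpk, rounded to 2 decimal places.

Cpu = (USL − μ̂) / (3σ̂) = (1098 − 996) / (3 × 60.443) = 0.5625; Cpl = (μ̂ − LSL) / (3σ̂) = (996 − 822) / (3 × 60.443) = 0.9596; Cpk = min(Cpu, Cpl) = 0.5625

0.56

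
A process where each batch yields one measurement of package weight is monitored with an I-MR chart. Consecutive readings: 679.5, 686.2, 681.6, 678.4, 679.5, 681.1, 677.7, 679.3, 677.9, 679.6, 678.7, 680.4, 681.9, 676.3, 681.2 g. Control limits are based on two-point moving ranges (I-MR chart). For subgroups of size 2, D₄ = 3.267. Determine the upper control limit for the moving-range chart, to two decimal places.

Moving ranges: 6.7, 4.6, 3.2, 1.1, 1.6, 3.4, 1.6, 1.4, 1.7, 0.9, 1.7, 1.5, 5.6, 4.9; M̄R̄ = 39.9000 / 14 = 2.8500
UCL_MR = D₄·M̄R̄ = 3.267 × 2.8500 = 9.3110

9.31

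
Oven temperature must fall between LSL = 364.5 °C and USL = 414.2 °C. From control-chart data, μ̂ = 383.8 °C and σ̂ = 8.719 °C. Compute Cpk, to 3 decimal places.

Cpu = (USL − μ̂) / (3σ̂) = (414.2 − 383.8) / (3 × 8.719) = 1.1622; Cpl = (μ̂ − LSL) / (3σ̂) = (383.8 − 364.5) / (3 × 8.719) = 0.7379; Cpk = min(Cpu, Cpl) = 0.7379

0.738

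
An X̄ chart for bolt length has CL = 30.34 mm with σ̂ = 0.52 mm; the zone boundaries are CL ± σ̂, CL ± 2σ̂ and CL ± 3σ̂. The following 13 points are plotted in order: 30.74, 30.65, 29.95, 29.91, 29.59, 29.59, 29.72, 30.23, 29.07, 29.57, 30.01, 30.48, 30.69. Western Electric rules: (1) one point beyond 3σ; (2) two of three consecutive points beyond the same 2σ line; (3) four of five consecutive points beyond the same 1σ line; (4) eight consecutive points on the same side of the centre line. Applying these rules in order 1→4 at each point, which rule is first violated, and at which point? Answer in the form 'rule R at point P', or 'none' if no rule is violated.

Zone of each point (C = within 1σ̂, B = 1σ̂–2σ̂, A = 2σ̂–3σ̂, * = beyond 3σ̂; sign = side of CL): 1:+C, 2:+C, 3:-C, 4:-C, 5:-B, 6:-B, 7:-B, 8:-C, 9:-A, 10:-B, 11:-C, 12:+C, 13:+C
Rule 3 (four of five consecutive points beyond the same 1σ limit) is satisfied at point 9.

rule 3 at point 9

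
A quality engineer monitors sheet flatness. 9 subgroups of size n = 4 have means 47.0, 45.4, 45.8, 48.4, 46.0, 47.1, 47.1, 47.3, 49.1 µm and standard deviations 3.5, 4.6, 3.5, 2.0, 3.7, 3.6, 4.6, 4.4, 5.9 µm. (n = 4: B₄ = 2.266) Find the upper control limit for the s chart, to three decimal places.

9.014

s̄ = (3.5 + 4.6 + 3.5 + 2.0 + 3.7 + 3.6 + 4.6 + 4.4 + 5.9) / 9 = 3.9778
UCL_s = B₄·s̄ = 2.266 × 3.9778 = 9.0136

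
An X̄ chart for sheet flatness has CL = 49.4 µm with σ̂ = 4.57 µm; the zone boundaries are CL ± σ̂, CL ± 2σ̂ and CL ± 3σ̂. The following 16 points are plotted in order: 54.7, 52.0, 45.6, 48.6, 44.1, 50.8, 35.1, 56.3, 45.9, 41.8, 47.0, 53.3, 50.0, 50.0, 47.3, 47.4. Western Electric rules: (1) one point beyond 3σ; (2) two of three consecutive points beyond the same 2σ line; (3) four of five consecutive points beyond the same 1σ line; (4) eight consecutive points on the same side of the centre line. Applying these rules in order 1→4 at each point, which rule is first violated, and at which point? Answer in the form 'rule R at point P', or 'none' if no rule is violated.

Zone of each point (C = within 1σ̂, B = 1σ̂–2σ̂, A = 2σ̂–3σ̂, * = beyond 3σ̂; sign = side of CL): 1:+B, 2:+C, 3:-C, 4:-C, 5:-B, 6:+C, 7:-*, 8:+B, 9:-C, 10:-B, 11:-C, 12:+C, 13:+C, 14:+C, 15:-C, 16:-C
Rule 1 (one point beyond the 3σ limits) is satisfied at point 7.

rule 1 at point 7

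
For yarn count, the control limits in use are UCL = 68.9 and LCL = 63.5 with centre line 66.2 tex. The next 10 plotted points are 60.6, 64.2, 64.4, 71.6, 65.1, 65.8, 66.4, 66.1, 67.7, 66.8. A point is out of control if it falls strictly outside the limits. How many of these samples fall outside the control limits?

2

Compare each point to [63.5, 68.9]: sample 1 = 60.6 < LCL; sample 4 = 71.6 > UCL.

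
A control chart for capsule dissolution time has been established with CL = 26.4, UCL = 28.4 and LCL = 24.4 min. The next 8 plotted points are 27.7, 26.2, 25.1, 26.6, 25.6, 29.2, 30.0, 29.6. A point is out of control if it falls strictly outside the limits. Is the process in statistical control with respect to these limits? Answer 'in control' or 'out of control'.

Compare each point to [24.4, 28.4]: sample 6 = 29.2 > UCL; sample 7 = 30.0 > UCL; sample 8 = 29.6 > UCL.

out of control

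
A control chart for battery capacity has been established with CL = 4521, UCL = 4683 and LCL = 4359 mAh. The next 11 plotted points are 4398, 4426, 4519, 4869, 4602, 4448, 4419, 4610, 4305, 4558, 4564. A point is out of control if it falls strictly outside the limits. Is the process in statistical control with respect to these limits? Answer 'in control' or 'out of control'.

Compare each point to [4359, 4683]: sample 4 = 4869 > UCL; sample 9 = 4305 < LCL.

out of control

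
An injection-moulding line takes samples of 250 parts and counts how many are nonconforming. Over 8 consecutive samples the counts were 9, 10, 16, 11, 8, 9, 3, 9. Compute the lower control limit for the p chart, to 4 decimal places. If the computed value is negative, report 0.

p̄ = Σdᵢ / (k·n) = 75 / (8 × 250) = 0.03750
LCL = p̄ − 3·√(p̄(1−p̄)/n) = 0.03750 − 3 × 0.01202 = 0.00145

0.0015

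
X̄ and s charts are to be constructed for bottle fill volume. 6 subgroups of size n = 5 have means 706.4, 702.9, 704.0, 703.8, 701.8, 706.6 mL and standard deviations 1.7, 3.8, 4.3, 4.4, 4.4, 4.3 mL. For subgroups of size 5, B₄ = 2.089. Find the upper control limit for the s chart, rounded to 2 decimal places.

7.97

s̄ = (1.7 + 3.8 + 4.3 + 4.4 + 4.4 + 4.3) / 6 = 3.8167
UCL_s = B₄·s̄ = 2.089 × 3.8167 = 7.9730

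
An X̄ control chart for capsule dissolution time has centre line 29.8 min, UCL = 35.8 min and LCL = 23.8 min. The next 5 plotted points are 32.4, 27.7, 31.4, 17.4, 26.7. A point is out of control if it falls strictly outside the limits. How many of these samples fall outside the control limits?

1

Compare each point to [23.8, 35.8]: sample 4 = 17.4 < LCL.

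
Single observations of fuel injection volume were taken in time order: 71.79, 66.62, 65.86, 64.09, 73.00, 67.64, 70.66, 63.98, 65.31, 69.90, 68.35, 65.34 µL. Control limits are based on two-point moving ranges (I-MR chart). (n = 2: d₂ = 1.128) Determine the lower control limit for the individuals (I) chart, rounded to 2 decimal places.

57.52

X̄ = (71.79 + 66.62 + 65.86 + 64.09 + 73.00 + 67.64 + 70.66 + 63.98 + 65.31 + 69.90 + 68.35 + 65.34) / 12 = 67.7117
Moving ranges: 5.17, 0.76, 1.77, 8.91, 5.36, 3.02, 6.68, 1.33, 4.59, 1.55, 3.01; M̄R̄ = 42.1500 / 11 = 3.8318
LCL = X̄ − 3·M̄R̄/d₂ = 67.7117 − 3 × 3.8318 / 1.128 = 57.5207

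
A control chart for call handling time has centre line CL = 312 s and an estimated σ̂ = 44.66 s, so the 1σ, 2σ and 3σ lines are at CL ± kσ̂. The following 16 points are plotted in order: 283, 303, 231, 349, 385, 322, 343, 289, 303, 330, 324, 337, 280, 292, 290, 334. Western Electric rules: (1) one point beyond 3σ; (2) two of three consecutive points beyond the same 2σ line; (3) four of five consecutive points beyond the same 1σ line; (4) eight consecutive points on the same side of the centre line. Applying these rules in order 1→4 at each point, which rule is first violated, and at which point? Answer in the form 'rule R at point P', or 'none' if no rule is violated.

Zone of each point (C = within 1σ̂, B = 1σ̂–2σ̂, A = 2σ̂–3σ̂, * = beyond 3σ̂; sign = side of CL): 1:-C, 2:-C, 3:-B, 4:+C, 5:+B, 6:+C, 7:+C, 8:-C, 9:-C, 10:+C, 11:+C, 12:+C, 13:-C, 14:-C, 15:-C, 16:+C
No rule fires across all 16 points.

none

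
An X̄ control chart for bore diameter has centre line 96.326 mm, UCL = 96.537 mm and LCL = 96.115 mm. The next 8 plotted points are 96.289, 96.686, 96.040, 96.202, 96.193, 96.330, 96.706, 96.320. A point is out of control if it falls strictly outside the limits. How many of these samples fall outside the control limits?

3

Compare each point to [96.115, 96.537]: sample 2 = 96.686 > UCL; sample 3 = 96.040 < LCL; sample 7 = 96.706 > UCL.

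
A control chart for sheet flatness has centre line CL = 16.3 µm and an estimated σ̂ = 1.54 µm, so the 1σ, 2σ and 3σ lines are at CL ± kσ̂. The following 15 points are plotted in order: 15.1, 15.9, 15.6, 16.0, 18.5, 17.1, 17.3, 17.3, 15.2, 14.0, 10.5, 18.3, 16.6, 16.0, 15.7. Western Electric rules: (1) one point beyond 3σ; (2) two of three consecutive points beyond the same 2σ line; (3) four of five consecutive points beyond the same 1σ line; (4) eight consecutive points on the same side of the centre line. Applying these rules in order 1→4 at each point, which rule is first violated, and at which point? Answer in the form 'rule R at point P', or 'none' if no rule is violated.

rule 1 at point 11

Zone of each point (C = within 1σ̂, B = 1σ̂–2σ̂, A = 2σ̂–3σ̂, * = beyond 3σ̂; sign = side of CL): 1:-C, 2:-C, 3:-C, 4:-C, 5:+B, 6:+C, 7:+C, 8:+C, 9:-C, 10:-B, 11:-*, 12:+B, 13:+C, 14:-C, 15:-C
Rule 1 (one point beyond the 3σ limits) is satisfied at point 11.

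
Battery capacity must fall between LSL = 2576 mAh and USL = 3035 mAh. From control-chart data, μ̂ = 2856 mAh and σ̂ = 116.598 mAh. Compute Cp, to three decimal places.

0.656

Cp = (USL − LSL) / (6σ̂) = (3035 − 2576) / (6 × 116.598) = 459.0000 / 699.5880 = 0.6561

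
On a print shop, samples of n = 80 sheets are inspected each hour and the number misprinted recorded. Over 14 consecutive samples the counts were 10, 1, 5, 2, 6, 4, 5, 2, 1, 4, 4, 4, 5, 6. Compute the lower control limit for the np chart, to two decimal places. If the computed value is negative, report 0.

p̄ = Σdᵢ / (k·n) = 59 / (14 × 80) = 0.05268
LCL = np̄ − 3·√(np̄(1−p̄)) = 4.2143 − 3 × 1.9981 = -1.7799 → 0 (negative, so LCL = 0)

0.00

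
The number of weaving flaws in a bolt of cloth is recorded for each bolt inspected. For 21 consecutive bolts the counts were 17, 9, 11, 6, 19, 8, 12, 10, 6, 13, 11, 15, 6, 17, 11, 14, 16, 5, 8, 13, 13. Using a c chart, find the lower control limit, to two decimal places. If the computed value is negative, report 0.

c̄ = (17 + 9 + 11 + 6 + 19 + 8 + 12 + 10 + 6 + 13 + 11 + 15 + 6 + 17 + 11 + 14 + 16 + 5 + 8 + 13 + 13) / 21 = 240 / 21 = 11.4286
LCL = c̄ − 3√c̄ = 11.4286 − 3 × 3.3806 = 1.2867

1.29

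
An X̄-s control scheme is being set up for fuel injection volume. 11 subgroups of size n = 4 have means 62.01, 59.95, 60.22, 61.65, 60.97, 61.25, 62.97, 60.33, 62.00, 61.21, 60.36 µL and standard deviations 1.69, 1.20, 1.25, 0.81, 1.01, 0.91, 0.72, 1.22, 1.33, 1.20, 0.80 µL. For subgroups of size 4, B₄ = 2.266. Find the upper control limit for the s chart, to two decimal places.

s̄ = (1.69 + 1.20 + 1.25 + 0.81 + 1.01 + 0.91 + 0.72 + 1.22 + 1.33 + 1.20 + 0.80) / 11 = 1.1036
UCL_s = B₄·s̄ = 2.266 × 1.1036 = 2.5008

2.50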